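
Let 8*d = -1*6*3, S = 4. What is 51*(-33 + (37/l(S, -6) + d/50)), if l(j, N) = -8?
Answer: -192117/100 ≈ -1921.2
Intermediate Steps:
d = -9/4 (d = (-1*6*3)/8 = (-6*3)/8 = (⅛)*(-18) = -9/4 ≈ -2.2500)
51*(-33 + (37/l(S, -6) + d/50)) = 51*(-33 + (37/(-8) - 9/4/50)) = 51*(-33 + (37*(-⅛) - 9/4*1/50)) = 51*(-33 + (-37/8 - 9/200)) = 51*(-33 - 467/100) = 51*(-3767/100) = -192117/100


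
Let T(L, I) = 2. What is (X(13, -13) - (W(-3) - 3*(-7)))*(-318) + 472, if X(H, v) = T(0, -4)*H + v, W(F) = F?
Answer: 2062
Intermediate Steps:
X(H, v) = v + 2*H (X(H, v) = 2*H + v = v + 2*H)
(X(13, -13) - (W(-3) - 3*(-7)))*(-318) + 472 = ((-13 + 2*13) - (-3 - 3*(-7)))*(-318) + 472 = ((-13 + 26) - (-3 + 21))*(-318) + 472 = (13 - 1*18)*(-318) + 472 = (13 - 18)*(-318) + 472 = -5*(-318) + 472 = 1590 + 472 = 2062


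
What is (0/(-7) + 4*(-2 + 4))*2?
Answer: 16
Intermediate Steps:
(0/(-7) + 4*(-2 + 4))*2 = (0*(-1/7) + 4*2)*2 = (0 + 8)*2 = 8*2 = 16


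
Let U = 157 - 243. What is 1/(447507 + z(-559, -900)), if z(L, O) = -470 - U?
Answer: 1/447123 ≈ 2.2365e-6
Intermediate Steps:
U = -86
z(L, O) = -384 (z(L, O) = -470 - 1*(-86) = -470 + 86 = -384)
1/(447507 + z(-559, -900)) = 1/(447507 - 384) = 1/447123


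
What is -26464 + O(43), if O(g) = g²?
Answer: -24615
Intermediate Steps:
-26464 + O(43) = -26464 + 43² = -26464 + 1849 = -24615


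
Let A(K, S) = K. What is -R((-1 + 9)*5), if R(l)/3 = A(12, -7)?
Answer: -36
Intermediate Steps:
R(l) = 36 (R(l) = 3*12 = 36)
-R((-1 + 9)*5) = -1*36 = -36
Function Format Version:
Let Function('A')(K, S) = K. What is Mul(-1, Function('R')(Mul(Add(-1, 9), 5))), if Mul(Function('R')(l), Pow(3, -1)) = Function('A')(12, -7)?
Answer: -36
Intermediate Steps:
Function('R')(l) = 36 (Function('R')(l) = Mul(3, 12) = 36)
Mul(-1, Function('R')(Mul(Add(-1, 9), 5))) = Mul(-1, 36) = -36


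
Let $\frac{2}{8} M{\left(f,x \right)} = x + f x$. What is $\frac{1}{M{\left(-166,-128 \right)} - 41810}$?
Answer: $\frac{1}{42670} \approx 2.3436 \cdot 10^{-5}$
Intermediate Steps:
$M{\left(f,x \right)} = 4 x + 4 f x$ ($M{\left(f,x \right)} = 4 \left(x + f x\right) = 4 x + 4 f x$)
$\frac{1}{M{\left(-166,-128 \right)} - 41810} = \frac{1}{4 \left(-128\right) \left(1 - 166\right) - 41810} = \frac{1}{4 \left(-128\right) \left(-165\right) - 41810} = \frac{1}{84480 - 41810} = \frac{1}{42670}$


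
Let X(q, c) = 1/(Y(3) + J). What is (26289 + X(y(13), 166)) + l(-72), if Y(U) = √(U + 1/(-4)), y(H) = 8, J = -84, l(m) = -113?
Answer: 738503152/28213 - 2*√11/28213 ≈ 26176.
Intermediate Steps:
Y(U) = √(-¼ + U) (Y(U) = √(U - ¼) = √(-¼ + U))
X(q, c) = 1/(-84 + √11/2) (X(q, c) = 1/(√(-1 + 4*3)/2 - 84) = 1/(√(-1 + 12)/2 - 84) = 1/(√11/2 - 84) = 1/(-84 + √11/2))
(26289 + X(y(13), 166)) + l(-72) = (26289 + (-336/28213 - 2*√11/28213)) - 113 = (741691221/28213 - 2*√11/28213) - 113 = 738503152/28213 - 2*√11/28213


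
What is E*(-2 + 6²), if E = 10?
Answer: 340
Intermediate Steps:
E*(-2 + 6²) = 10*(-2 + 6²) = 10*(-2 + 36) = 10*34 = 340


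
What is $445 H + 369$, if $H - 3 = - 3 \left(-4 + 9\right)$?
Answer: $-4971$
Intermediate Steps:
$H = -12$ ($H = 3 - 3 \left(-4 + 9\right) = 3 - 15 = -12$)
$445 H + 369 = 445 \left(-12\right) + 369 = -5340 + 369 = -4971$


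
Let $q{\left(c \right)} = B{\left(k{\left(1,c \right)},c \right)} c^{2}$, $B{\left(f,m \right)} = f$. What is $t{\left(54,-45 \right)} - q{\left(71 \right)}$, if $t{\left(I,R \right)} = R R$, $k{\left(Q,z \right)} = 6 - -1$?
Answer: $-33262$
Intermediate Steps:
$k{\left(Q,z \right)} = 7$ ($k{\left(Q,z \right)} = 6 + 1 = 7$)
$t{\left(I,R \right)} = R^{2}$
$q{\left(c \right)} = 7 c^{2}$
$t{\left(54,-45 \right)} - q{\left(71 \right)} = \left(-45\right)^{2} - 7 \cdot 71^{2} = 2025 - 7 \cdot 5041 = 2025 - 35287 = -33262$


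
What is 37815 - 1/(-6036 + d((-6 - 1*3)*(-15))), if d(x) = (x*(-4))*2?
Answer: 269091541/7116 ≈ 37815.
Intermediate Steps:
d(x) = -8*x (d(x) = -4*x*2 = -8*x)
37815 - 1/(-6036 + d((-6 - 1*3)*(-15))) = 37815 - 1/(-6036 - 8*(-6 - 1*3)*(-15)) = 37815 - 1/(-6036 - 8*(-6 - 3)*(-15)) = 37815 - 1/(-6036 - (-72)*(-15)) = 37815 - 1/(-6036 - 8*135) = 37815 - 1/(-6036 - 1080) = 37815 - 1/(-7116) = 37815 - 1*(-1/7116) = 37815 + 1/7116 = 269091541/7116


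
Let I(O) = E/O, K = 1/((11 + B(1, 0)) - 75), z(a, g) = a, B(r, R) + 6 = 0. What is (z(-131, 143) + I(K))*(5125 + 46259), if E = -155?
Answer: 550785096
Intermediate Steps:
B(r, R) = -6 (B(r, R) = -6 + 0 = -6)
K = -1/70 (K = 1/((11 - 6) - 75) = 1/(5 - 75) = 1/(-70) = -1/70 ≈ -0.014286)
I(O) = -155/O
(z(-131, 143) + I(K))*(5125 + 46259) = (-131 - 155/(-1/70))*(5125 + 46259) = (-131 - 155*(-70))*51384 = (-131 + 10850)*51384 = 10719*51384 = 550785096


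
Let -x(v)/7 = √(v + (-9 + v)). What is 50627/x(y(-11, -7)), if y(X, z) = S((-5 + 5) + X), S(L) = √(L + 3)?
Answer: -50627/(7*√(-9 + 4*I*√2)) ≈ -614.25 + 2131.5*I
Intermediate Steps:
S(L) = √(3 + L)
y(X, z) = √(3 + X) (y(X, z) = √(3 + ((-5 + 5) + X)) = √(3 + (0 + X)) = √(3 + X))
x(v) = -7*√(-9 + 2*v) (x(v) = -7*√(v + (-9 + v)) = -7*√(-9 + 2*v))
50627/x(y(-11, -7)) = 50627/((-7*√(-9 + 2*√(3 - 11)))) = 50627/((-7*√(-9 + 2*√(-8)))) = 50627/((-7*√(-9 + 2*(2*I*√2)))) = 50627/((-7*√(-9 + 4*I*√2))) = 50627*(-1/(7*√(-9 + 4*I*√2))) = -50627/(7*√(-9 + 4*I*√2))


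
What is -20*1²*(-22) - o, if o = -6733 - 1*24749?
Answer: 31922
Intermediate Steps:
o = -31482 (o = -6733 - 24749 = -31482)
-20*1²*(-22) - o = -20*1²*(-22) - 1*(-31482) = -20*1*(-22) + 31482 = -20*(-22) + 31482 = 440 + 31482 = 31922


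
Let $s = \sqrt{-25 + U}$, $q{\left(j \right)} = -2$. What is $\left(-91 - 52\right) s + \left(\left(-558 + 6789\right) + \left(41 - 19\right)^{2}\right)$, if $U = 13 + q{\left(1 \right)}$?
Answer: $6715 - 143 i \sqrt{14} \approx 6715.0 - 535.06 i$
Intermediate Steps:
$U = 11$ ($U = 13 - 2 = 11$)
$s = i \sqrt{14}$ ($s = \sqrt{-25 + 11} = \sqrt{-14} = i \sqrt{14} \approx 3.7417 i$)
$\left(-91 - 52\right) s + \left(\left(-558 + 6789\right) + \left(41 - 19\right)^{2}\right) = \left(-91 - 52\right) i \sqrt{14} + \left(\left(-558 + 6789\right) + \left(41 - 19\right)^{2}\right) = - 143 i \sqrt{14} + \left(6231 + 22^{2}\right) = - 143 i \sqrt{14} + \left(6231 + 484\right) = - 143 i \sqrt{14} + 6715 = 6715 - 143 i \sqrt{14}$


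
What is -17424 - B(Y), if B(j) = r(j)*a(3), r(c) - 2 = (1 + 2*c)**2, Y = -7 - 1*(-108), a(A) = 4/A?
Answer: -72372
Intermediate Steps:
Y = 101 (Y = -7 + 108 = 101)
r(c) = 2 + (1 + 2*c)**2
B(j) = 8/3 + 4*(1 + 2*j)**2/3 (B(j) = (2 + (1 + 2*j)**2)*(4/3) = 8/3 + 4*(1 + 2*j)**2/3)
-17424 - B(Y) = -17424 - (8/3 + 4*(1 + 2*101)**2/3) = -17424 - (8/3 + 4*(1 + 202)**2/3) = -17424 - (8/3 + (4/3)*203**2) = -17424 - (8/3 + (4/3)*41209) = -17424 - (8/3 + 164836/3) = -17424 - 1*54948 = -17424 - 54948 = -72372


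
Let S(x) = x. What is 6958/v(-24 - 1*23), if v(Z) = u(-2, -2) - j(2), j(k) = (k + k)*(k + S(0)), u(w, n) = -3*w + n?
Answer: -3479/2 ≈ -1739.5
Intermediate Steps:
u(w, n) = n - 3*w
j(k) = 2*k² (j(k) = (k + k)*(k + 0) = (2*k)*k = 2*k²)
v(Z) = -4 (v(Z) = (-2 - 3*(-2)) - 2*2² = (-2 + 6) - 2*4 = 4 - 1*8 = 4 - 8 = -4)
6958/v(-24 - 1*23) = 6958/(-4) = 6958*(-¼) = -3479/2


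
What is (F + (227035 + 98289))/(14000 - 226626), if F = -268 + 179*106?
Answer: -172015/106313 ≈ -1.6180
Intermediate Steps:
F = 18706 (F = -268 + 18974 = 18706)
(F + (227035 + 98289))/(14000 - 226626) = (18706 + (227035 + 98289))/(14000 - 226626) = (18706 + 325324)/(-212626) = 344030*(-1/212626) = -172015/106313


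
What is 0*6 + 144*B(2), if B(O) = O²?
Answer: 576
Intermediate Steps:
0*6 + 144*B(2) = 0*6 + 144*2² = 0 + 144*4 = 0 + 576 = 576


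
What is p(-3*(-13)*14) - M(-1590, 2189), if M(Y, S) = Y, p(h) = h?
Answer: 2136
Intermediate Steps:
p(-3*(-13)*14) - M(-1590, 2189) = -3*(-13)*14 - 1*(-1590) = 39*14 + 1590 = 546 + 1590 = 2136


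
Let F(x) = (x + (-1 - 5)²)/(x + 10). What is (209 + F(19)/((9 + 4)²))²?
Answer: 1049321604496/24019801 ≈ 43686.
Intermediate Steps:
F(x) = (36 + x)/(10 + x) (F(x) = (x + (-6)²)/(10 + x) = (x + 36)/(10 + x) = (36 + x)/(10 + x))
(209 + F(19)/((9 + 4)²))² = (209 + ((36 + 19)/(10 + 19))/((9 + 4)²))² = (209 + (55/29)/(13²))² = (209 + ((1/29)*55)/169)² = (209 + (55/29)*(1/169))² = (209 + 55/4901)² = (1024364/4901)² = 1049321604496/24019801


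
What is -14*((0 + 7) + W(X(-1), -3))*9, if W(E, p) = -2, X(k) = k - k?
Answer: -630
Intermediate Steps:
X(k) = 0
-14*((0 + 7) + W(X(-1), -3))*9 = -14*((0 + 7) - 2)*9 = -14*(7 - 2)*9 = -14*5*9 = -70*9 = -630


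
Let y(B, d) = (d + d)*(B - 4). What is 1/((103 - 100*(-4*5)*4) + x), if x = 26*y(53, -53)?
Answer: -1/126941 ≈ -7.8777e-6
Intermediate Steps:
y(B, d) = 2*d*(-4 + B) (y(B, d) = (2*d)*(-4 + B) = 2*d*(-4 + B))
x = -135044 (x = 26*(2*(-53)*(-4 + 53)) = 26*(2*(-53)*49) = 26*(-5194) = -135044)
1/((103 - 100*(-4*5)*4) + x) = 1/((103 - 100*(-4*5)*4) - 135044) = 1/((103 - (-2000)*4) - 135044) = 1/((103 - 100*(-80)) - 135044) = 1/((103 + 8000) - 135044) = 1/(8103 - 135044) = 1/(-126941) = -1/126941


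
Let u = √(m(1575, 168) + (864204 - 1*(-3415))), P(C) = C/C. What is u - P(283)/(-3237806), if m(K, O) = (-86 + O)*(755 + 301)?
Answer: 1/3237806 + √954211 ≈ 976.84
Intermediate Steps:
P(C) = 1
m(K, O) = -90816 + 1056*O (m(K, O) = (-86 + O)*1056 = -90816 + 1056*O)
u = √954211 (u = √((-90816 + 1056*168) + (864204 - 1*(-3415))) = √((-90816 + 177408) + (864204 + 3415)) = √(86592 + 867619) = √954211 ≈ 976.84)
u - P(283)/(-3237806) = √954211 - 1/(-3237806) = √954211 - (-1)/3237806 = √954211 - 1*(-1/3237806) = √954211 + 1/3237806 = 1/3237806 + √954211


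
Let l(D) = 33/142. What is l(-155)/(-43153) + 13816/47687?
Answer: 7696280795/26564806342 ≈ 0.28972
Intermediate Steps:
l(D) = 33/142 (l(D) = 33*(1/142) = 33/142)
l(-155)/(-43153) + 13816/47687 = (33/142)/(-43153) + 13816/47687 = (33/142)*(-1/43153) + 13816*(1/47687) = -3/557066 + 13816/47687 = 7696280795/26564806342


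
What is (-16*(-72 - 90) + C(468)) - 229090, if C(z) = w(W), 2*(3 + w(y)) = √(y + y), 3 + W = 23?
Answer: -226501 + √10 ≈ -2.2650e+5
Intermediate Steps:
W = 20 (W = -3 + 23 = 20)
w(y) = -3 + √2*√y/2 (w(y) = -3 + √(y + y)/2 = -3 + √(2*y)/2 = -3 + (√2*√y)/2 = -3 + √2*√y/2)
C(z) = -3 + √10 (C(z) = -3 + √2*√20/2 = -3 + √2*(2*√5)/2 = -3 + √10)
(-16*(-72 - 90) + C(468)) - 229090 = (-16*(-72 - 90) + (-3 + √10)) - 229090 = (-16*(-162) + (-3 + √10)) - 229090 = (2592 + (-3 + √10)) - 229090 = (2589 + √10) - 229090 = -226501 + √10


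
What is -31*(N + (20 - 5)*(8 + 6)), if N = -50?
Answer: -4960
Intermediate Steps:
-31*(N + (20 - 5)*(8 + 6)) = -31*(-50 + (20 - 5)*(8 + 6)) = -31*(-50 + 15*14) = -31*(-50 + 210) = -31*160 = -4960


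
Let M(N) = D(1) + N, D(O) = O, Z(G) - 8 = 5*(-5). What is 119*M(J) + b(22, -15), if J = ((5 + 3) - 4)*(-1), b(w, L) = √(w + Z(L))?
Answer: -357 + √5 ≈ -354.76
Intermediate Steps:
Z(G) = -17 (Z(G) = 8 + 5*(-5) = 8 - 25 = -17)
b(w, L) = √(-17 + w) (b(w, L) = √(w - 17) = √(-17 + w))
J = -4 (J = (8 - 4)*(-1) = 4*(-1) = -4)
M(N) = 1 + N
119*M(J) + b(22, -15) = 119*(1 - 4) + √(-17 + 22) = 119*(-3) + √5 = -357 + √5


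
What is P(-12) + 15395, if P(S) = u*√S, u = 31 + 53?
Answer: 15395 + 168*I*√3 ≈ 15395.0 + 290.98*I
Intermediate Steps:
u = 84
P(S) = 84*√S
P(-12) + 15395 = 84*√(-12) + 15395 = 84*(2*I*√3) + 15395 = 168*I*√3 + 15395 = 15395 + 168*I*√3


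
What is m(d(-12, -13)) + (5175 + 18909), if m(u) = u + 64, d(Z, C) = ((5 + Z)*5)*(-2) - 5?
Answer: 24213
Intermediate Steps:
d(Z, C) = -55 - 10*Z (d(Z, C) = (25 + 5*Z)*(-2) - 5 = (-50 - 10*Z) - 5 = -55 - 10*Z)
m(u) = 64 + u
m(d(-12, -13)) + (5175 + 18909) = (64 + (-55 - 10*(-12))) + (5175 + 18909) = (64 + (-55 + 120)) + 24084 = (64 + 65) + 24084 = 129 + 24084 = 24213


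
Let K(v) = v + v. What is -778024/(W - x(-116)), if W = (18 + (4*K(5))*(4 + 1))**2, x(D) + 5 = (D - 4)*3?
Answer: -778024/47889 ≈ -16.246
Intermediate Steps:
K(v) = 2*v
x(D) = -17 + 3*D (x(D) = -5 + (D - 4)*3 = -5 + (-4 + D)*3 = -5 + (-12 + 3*D) = -17 + 3*D)
W = 47524 (W = (18 + (4*(2*5))*(4 + 1))**2 = (18 + (4*10)*5)**2 = (18 + 40*5)**2 = (18 + 200)**2 = 218**2 = 47524)
-778024/(W - x(-116)) = -778024/(47524 - (-17 + 3*(-116))) = -778024/(47524 - (-17 - 348)) = -778024/(47524 - 1*(-365)) = -778024/(47524 + 365) = -778024/47889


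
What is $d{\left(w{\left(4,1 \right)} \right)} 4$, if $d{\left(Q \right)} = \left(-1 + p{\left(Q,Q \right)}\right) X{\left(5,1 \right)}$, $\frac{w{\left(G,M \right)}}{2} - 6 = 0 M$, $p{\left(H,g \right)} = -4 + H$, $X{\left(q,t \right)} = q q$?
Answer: $700$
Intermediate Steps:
$X{\left(q,t \right)} = q^{2}$
$w{\left(G,M \right)} = 12$ ($w{\left(G,M \right)} = 12 + 2 \cdot 0 M = 12 + 2 \cdot 0 = 12 + 0 = 12$)
$d{\left(Q \right)} = -125 + 25 Q$ ($d{\left(Q \right)} = \left(-1 + \left(-4 + Q\right)\right) 5^{2} = \left(-5 + Q\right) 25 = -125 + 25 Q$)
$d{\left(w{\left(4,1 \right)} \right)} 4 = \left(-125 + 25 \cdot 12\right) 4 = \left(-125 + 300\right) 4 = 175 \cdot 4 = 700$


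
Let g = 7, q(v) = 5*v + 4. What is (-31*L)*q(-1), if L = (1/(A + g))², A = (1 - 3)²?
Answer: 31/121 ≈ 0.25620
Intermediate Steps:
q(v) = 4 + 5*v
A = 4 (A = (-2)² = 4)
L = 1/121 (L = (1/(4 + 7))² = (1/11)² = 1/121 ≈ 0.0082645)
(-31*L)*q(-1) = (-31*1/121)*(4 + 5*(-1)) = -31*(4 - 5)/121 = -31/121*(-1) = 31/121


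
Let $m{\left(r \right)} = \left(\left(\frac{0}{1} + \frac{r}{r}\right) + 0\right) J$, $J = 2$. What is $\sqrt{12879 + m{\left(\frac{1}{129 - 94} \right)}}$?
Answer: $\sqrt{12881} \approx 113.49$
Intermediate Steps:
$m{\left(r \right)} = 2$ ($m{\left(r \right)} = \left(\left(\frac{0}{1} + \frac{r}{r}\right) + 0\right) 2 = \left(\left(0 \cdot 1 + 1\right) + 0\right) 2 = \left(\left(0 + 1\right) + 0\right) 2 = \left(1 + 0\right) 2 = 1 \cdot 2 = 2$)
$\sqrt{12879 + m{\left(\frac{1}{129 - 94} \right)}} = \sqrt{12879 + 2} = \sqrt{12881}$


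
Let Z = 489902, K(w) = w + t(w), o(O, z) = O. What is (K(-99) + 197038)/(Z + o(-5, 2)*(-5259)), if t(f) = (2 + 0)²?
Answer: 196943/516197 ≈ 0.38153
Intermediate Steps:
t(f) = 4 (t(f) = 2² = 4)
K(w) = 4 + w (K(w) = w + 4 = 4 + w)
(K(-99) + 197038)/(Z + o(-5, 2)*(-5259)) = ((4 - 99) + 197038)/(489902 - 5*(-5259)) = (-95 + 197038)/(489902 + 26295) = 196943/516197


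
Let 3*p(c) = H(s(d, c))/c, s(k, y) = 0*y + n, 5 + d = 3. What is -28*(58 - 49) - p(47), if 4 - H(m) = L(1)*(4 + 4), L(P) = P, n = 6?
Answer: -35528/141 ≈ -251.97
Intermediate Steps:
d = -2 (d = -5 + 3 = -2)
s(k, y) = 6 (s(k, y) = 0*y + 6 = 0 + 6 = 6)
H(m) = -4 (H(m) = 4 - (4 + 4) = 4 - 8 = -4)
p(c) = -4/(3*c) (p(c) = (-4/c)/3 = -4/(3*c))
-28*(58 - 49) - p(47) = -28*(58 - 49) - (-4)/(3*47) = -28*9 - (-4)/(3*47) = -252 - 1*(-4/141) = -252 + 4/141 = -35528/141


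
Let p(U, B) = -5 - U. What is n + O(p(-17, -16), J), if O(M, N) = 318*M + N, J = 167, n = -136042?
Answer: -132059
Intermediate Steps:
O(M, N) = N + 318*M
n + O(p(-17, -16), J) = -136042 + (167 + 318*(-5 - 1*(-17))) = -136042 + (167 + 318*(-5 + 17)) = -136042 + (167 + 318*12) = -136042 + (167 + 3816) = -136042 + 3983 = -132059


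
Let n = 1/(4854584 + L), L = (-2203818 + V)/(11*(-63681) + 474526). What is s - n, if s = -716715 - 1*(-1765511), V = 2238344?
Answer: 1150493593874477099/1096966039034 ≈ 1.0488e+6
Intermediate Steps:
L = -34526/225965 (L = (-2203818 + 2238344)/(11*(-63681) + 474526) = 34526/(-700491 + 474526) = 34526/(-225965) = 34526*(-1/225965) = -34526/225965 ≈ -0.15279)
n = 225965/1096966039034 (n = 1/(4854584 - 34526/225965) = 1/(1096966039034/225965) = 225965/1096966039034 ≈ 2.0599e-7)
s = 1048796 (s = -716715 + 1765511 = 1048796)
s - n = 1048796 - 1*225965/1096966039034 = 1048796 - 225965/1096966039034 = 1150493593874477099/1096966039034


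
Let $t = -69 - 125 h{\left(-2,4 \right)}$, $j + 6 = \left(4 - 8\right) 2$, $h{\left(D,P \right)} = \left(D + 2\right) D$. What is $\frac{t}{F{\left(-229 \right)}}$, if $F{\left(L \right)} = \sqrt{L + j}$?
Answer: $\frac{23 i \sqrt{3}}{9} \approx 4.4264 i$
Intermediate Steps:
$h{\left(D,P \right)} = D \left(2 + D\right)$ ($h{\left(D,P \right)} = \left(2 + D\right) D = D \left(2 + D\right)$)
$j = -14$ ($j = -6 + \left(4 - 8\right) 2 = -6 - 8 = -14$)
$F{\left(L \right)} = \sqrt{-14 + L}$ ($F{\left(L \right)} = \sqrt{L - 14} = \sqrt{-14 + L}$)
$t = -69$ ($t = -69 - 125 \left(- 2 \left(2 - 2\right)\right) = -69 - 125 \left(\left(-2\right) 0\right) = -69 - 0 = -69 + 0 = -69$)
$\frac{t}{F{\left(-229 \right)}} = - \frac{69}{\sqrt{-14 - 229}} = - \frac{69}{\sqrt{-243}} = - \frac{69}{9 i \sqrt{3}} = - 69 \left(- \frac{i \sqrt{3}}{27}\right) = \frac{23 i \sqrt{3}}{9}$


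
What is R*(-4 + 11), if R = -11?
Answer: -77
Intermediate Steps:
R*(-4 + 11) = -11*(-4 + 11) = -11*7 = -77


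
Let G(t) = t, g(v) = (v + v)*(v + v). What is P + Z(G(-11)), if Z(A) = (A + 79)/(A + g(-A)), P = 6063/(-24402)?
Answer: -402821/3847382 ≈ -0.10470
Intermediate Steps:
P = -2021/8134 (P = 6063*(-1/24402) = -2021/8134 ≈ -0.24846)
g(v) = 4*v² (g(v) = (2*v)*(2*v) = 4*v²)
Z(A) = (79 + A)/(A + 4*A²) (Z(A) = (A + 79)/(A + 4*(-A)²) = (79 + A)/(A + 4*A²))
P + Z(G(-11)) = -2021/8134 + (79 - 11)/((-11)*(1 + 4*(-11))) = -2021/8134 - 1/11*68/(1 - 44) = -2021/8134 - 1/11*68/(-43) = -2021/8134 - 1/11*(-1/43)*68 = -2021/8134 + 68/473 = -402821/3847382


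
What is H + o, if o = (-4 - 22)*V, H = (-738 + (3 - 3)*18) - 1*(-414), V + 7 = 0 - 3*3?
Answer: 92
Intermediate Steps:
V = -16 (V = -7 + (0 - 3*3) = -7 + (0 - 9) = -7 - 9 = -16)
H = -324 (H = (-738 + 0*18) + 414 = (-738 + 0) + 414 = -738 + 414 = -324)
o = 416 (o = (-4 - 22)*(-16) = -26*(-16) = 416)
H + o = -324 + 416 = 92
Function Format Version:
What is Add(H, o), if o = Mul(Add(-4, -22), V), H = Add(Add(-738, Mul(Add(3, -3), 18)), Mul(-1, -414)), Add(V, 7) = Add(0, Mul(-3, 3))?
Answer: 92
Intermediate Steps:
V = -16 (V = Add(-7, Add(0, Mul(-3, 3))) = Add(-7, Add(0, -9)) = Add(-7, -9) = -16)
H = -324 (H = Add(Add(-738, Mul(0, 18)), 414) = Add(Add(-738, 0), 414) = Add(-738, 414) = -324)
o = 416 (o = Mul(Add(-4, -22), -16) = Mul(-26, -16) = 416)
Add(H, o) = Add(-324, 416) = 92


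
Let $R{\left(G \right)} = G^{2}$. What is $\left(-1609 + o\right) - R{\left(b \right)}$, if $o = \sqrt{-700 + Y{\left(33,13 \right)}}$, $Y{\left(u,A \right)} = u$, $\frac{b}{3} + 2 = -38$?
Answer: $-16009 + i \sqrt{667} \approx -16009.0 + 25.826 i$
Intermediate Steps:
$b = -120$ ($b = -6 + 3 \left(-38\right) = -6 - 114 = -120$)
$o = i \sqrt{667}$ ($o = \sqrt{-700 + 33} = \sqrt{-667} = i \sqrt{667} \approx 25.826 i$)
$\left(-1609 + o\right) - R{\left(b \right)} = \left(-1609 + i \sqrt{667}\right) - \left(-120\right)^{2} = \left(-1609 + i \sqrt{667}\right) - 14400 = -16009 + i \sqrt{667}$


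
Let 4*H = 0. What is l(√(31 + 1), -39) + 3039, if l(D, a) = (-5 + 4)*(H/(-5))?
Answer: 3039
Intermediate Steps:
H = 0 (H = (¼)*0 = 0)
l(D, a) = 0 (l(D, a) = (-5 + 4)*(0/(-5)) = -0*(-1)/5 = -1*0 = 0)
l(√(31 + 1), -39) + 3039 = 0 + 3039 = 3039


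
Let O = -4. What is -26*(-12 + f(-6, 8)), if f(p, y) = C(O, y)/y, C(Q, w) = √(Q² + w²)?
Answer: 312 - 13*√5 ≈ 282.93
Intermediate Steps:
f(p, y) = √(16 + y²)/y (f(p, y) = √((-4)² + y²)/y = √(16 + y²)/y)
-26*(-12 + f(-6, 8)) = -26*(-12 + √(16 + 8²)/8) = -26*(-12 + √(16 + 64)/8) = -26*(-12 + √80/8) = -26*(-12 + (4*√5)/8) = -26*(-12 + √5/2) = 312 - 13*√5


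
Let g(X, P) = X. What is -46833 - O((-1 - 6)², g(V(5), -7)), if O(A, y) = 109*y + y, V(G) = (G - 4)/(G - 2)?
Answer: -140609/3 ≈ -46870.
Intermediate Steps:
V(G) = (-4 + G)/(-2 + G)
O(A, y) = 110*y
-46833 - O((-1 - 6)², g(V(5), -7)) = -46833 - 110*(-4 + 5)/(-2 + 5) = -46833 - 110*1/3 = -46833 - 110*(⅓)*1 = -46833 - 110/3 = -140609/3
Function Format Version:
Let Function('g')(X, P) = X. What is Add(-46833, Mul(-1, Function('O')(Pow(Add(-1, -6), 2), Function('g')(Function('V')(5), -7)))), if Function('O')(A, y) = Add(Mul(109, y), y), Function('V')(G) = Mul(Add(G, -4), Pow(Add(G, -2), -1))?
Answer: Rational(-140609, 3) ≈ -46870.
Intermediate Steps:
Function('V')(G) = Mul(Pow(Add(-2, G), -1), Add(-4, G)) (Function('V')(G) = Mul(Add(-4, G), Pow(Add(-2, G), -1)) = Mul(Pow(Add(-2, G), -1), Add(-4, G)))
Function('O')(A, y) = Mul(110, y)
Add(-46833, Mul(-1, Function('O')(Pow(Add(-1, -6), 2), Function('g')(Function('V')(5), -7)))) = Add(-46833, Mul(-1, Mul(110, Mul(Pow(Add(-2, 5), -1), Add(-4, 5))))) = Add(-46833, Mul(-1, Mul(110, Mul(Pow(3, -1), 1)))) = Add(-46833, Mul(-1, Mul(110, Mul(Rational(1, 3), 1)))) = Add(-46833, Mul(-1, Mul(110, Rational(1, 3)))) = Add(-46833, Mul(-1, Rational(110, 3))) = Add(-46833, Rational(-110, 3)) = Rational(-140609, 3)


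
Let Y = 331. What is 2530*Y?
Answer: 837430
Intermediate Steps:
2530*Y = 2530*331 = 837430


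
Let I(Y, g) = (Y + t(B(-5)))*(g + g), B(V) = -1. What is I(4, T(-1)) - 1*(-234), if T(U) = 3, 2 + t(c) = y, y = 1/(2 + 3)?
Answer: 1236/5 ≈ 247.20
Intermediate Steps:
y = 1/5 ≈ 0.20000
t(c) = -9/5 (t(c) = -2 + 1/5 = -9/5)
I(Y, g) = 2*g*(-9/5 + Y) (I(Y, g) = (Y - 9/5)*(g + g) = (-9/5 + Y)*(2*g) = 2*g*(-9/5 + Y))
I(4, T(-1)) - 1*(-234) = (2/5)*3*(-9 + 5*4) - 1*(-234) = (2/5)*3*(-9 + 20) + 234 = (2/5)*3*11 + 234 = 66/5 + 234 = 1236/5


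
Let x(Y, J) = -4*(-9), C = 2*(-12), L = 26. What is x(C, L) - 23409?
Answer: -23373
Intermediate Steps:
C = -24
x(Y, J) = 36
x(C, L) - 23409 = 36 - 23409 = -23373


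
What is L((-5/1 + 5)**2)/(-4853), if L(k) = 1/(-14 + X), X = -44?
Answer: 1/281474 ≈ 3.5527e-6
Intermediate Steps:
L(k) = -1/58 (L(k) = 1/(-14 - 44) = 1/(-58) = -1/58)
L((-5/1 + 5)**2)/(-4853) = -1/58/(-4853) = -1/58*(-1/4853) = 1/281474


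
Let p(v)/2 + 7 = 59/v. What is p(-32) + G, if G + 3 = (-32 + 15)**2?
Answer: 4293/16 ≈ 268.31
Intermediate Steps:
p(v) = -14 + 118/v (p(v) = -14 + 2*(59/v) = -14 + 118/v)
G = 286 (G = -3 + (-32 + 15)**2 = -3 + (-17)**2 = -3 + 289 = 286)
p(-32) + G = (-14 + 118/(-32)) + 286 = (-14 + 118*(-1/32)) + 286 = (-14 - 59/16) + 286 = -283/16 + 286 = 4293/16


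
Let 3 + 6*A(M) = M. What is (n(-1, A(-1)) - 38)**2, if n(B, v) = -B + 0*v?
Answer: 1369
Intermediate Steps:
A(M) = -1/2 + M/6
n(B, v) = -B (n(B, v) = -B + 0 = -B)
(n(-1, A(-1)) - 38)**2 = (-1*(-1) - 38)**2 = (1 - 38)**2 = (-37)**2 = 1369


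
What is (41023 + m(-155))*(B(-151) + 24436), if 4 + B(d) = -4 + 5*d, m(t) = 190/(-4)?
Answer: 1940026023/2 ≈ 9.7001e+8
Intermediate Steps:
m(t) = -95/2 (m(t) = 190*(-¼) = -95/2)
B(d) = -8 + 5*d (B(d) = -4 + (-4 + 5*d) = -8 + 5*d)
(41023 + m(-155))*(B(-151) + 24436) = (41023 - 95/2)*((-8 + 5*(-151)) + 24436) = 81951*((-8 - 755) + 24436)/2 = 81951*(-763 + 24436)/2 = (81951/2)*23673 = 1940026023/2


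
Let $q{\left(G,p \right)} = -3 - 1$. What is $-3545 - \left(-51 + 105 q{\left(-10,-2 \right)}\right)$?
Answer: $-3074$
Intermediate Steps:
$q{\left(G,p \right)} = -4$ ($q{\left(G,p \right)} = -3 - 1 = -4$)
$-3545 - \left(-51 + 105 q{\left(-10,-2 \right)}\right) = -3545 - \left(-51 + 105 \left(-4\right)\right) = -3545 - \left(-51 - 420\right) = -3545 - -471 = -3545 + 471 = -3074$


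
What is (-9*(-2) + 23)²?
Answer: 1681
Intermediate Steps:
(-9*(-2) + 23)² = (18 + 23)² = 41² = 1681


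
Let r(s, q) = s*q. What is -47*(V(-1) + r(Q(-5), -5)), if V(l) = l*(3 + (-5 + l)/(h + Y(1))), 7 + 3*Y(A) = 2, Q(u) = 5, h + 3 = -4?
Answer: 17531/13 ≈ 1348.5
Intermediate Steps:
h = -7 (h = -3 - 4 = -7)
Y(A) = -5/3 (Y(A) = -7/3 + (1/3)*2 = -7/3 + 2/3 = -5/3)
r(s, q) = q*s
V(l) = l*(93/26 - 3*l/26) (V(l) = l*(3 + (-5 + l)/(-7 - 5/3)) = l*(3 + (-5 + l)/(-26/3)) = l*(3 + (-5 + l)*(-3/26)) = l*(3 + (15/26 - 3*l/26)) = l*(93/26 - 3*l/26))
-47*(V(-1) + r(Q(-5), -5)) = -47*((3/26)*(-1)*(31 - 1*(-1)) - 5*5) = -47*((3/26)*(-1)*(31 + 1) - 25) = -47*((3/26)*(-1)*32 - 25) = -47*(-48/13 - 25) = -47*(-373/13) = 17531/13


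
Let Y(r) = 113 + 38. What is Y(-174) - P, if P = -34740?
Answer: 34891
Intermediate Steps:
Y(r) = 151
Y(-174) - P = 151 - 1*(-34740) = 151 + 34740 = 34891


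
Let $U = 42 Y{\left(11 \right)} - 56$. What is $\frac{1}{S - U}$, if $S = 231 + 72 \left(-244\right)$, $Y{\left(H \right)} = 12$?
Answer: $- \frac{1}{17785} \approx -5.6227 \cdot 10^{-5}$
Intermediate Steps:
$S = -17337$ ($S = 231 - 17568 = -17337$)
$U = 448$ ($U = 42 \cdot 12 - 56 = 504 - 56 = 448$)
$\frac{1}{S - U} = \frac{1}{-17337 - 448} = \frac{1}{-17785} = - \frac{1}{17785}$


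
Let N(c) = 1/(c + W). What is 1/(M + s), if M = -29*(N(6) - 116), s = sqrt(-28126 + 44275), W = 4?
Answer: 336110/1128084421 - 100*sqrt(16149)/1128084421 ≈ 0.00028668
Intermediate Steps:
N(c) = 1/(4 + c) (N(c) = 1/(c + 4) = 1/(4 + c))
s = sqrt(16149) ≈ 127.08
M = 33611/10 (M = -29*(1/(4 + 6) - 116) = -29*(1/10 - 116) = -29*(-1159/10) = 33611/10 ≈ 3361.1)
1/(M + s) = 1/(33611/10 + sqrt(16149))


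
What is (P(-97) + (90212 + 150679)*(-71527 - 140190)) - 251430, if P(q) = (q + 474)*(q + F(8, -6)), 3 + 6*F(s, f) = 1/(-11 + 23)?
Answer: -3672072578107/72 ≈ -5.1001e+10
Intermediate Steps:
F(s, f) = -35/72 (F(s, f) = -1/2 + 1/(6*(-11 + 23)) = -1/2 + (1/6)/12 = -1/2 + (1/6)*(1/12) = -1/2 + 1/72 = -35/72)
P(q) = (474 + q)*(-35/72 + q) (P(q) = (q + 474)*(q - 35/72) = (474 + q)*(-35/72 + q))
(P(-97) + (90212 + 150679)*(-71527 - 140190)) - 251430 = ((-2765/12 + (-97)**2 + (34093/72)*(-97)) + (90212 + 150679)*(-71527 - 140190)) - 251430 = ((-2765/12 + 9409 - 3307021/72) + 240891*(-211717)) - 251430 = (-2646163/72 - 51000719847) - 251430 = -3672054475147/72 - 251430 = -3672072578107/72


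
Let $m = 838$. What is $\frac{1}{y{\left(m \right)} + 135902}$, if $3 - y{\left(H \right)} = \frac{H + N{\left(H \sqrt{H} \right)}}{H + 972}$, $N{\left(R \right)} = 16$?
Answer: $\frac{905}{122993598} \approx 7.3581 \cdot 10^{-6}$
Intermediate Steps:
$y{\left(H \right)} = 3 - \frac{16 + H}{972 + H}$ ($y{\left(H \right)} = 3 - \frac{H + 16}{H + 972} = 3 - \frac{16 + H}{972 + H}$)
$\frac{1}{y{\left(m \right)} + 135902} = \frac{1}{\frac{2 \left(1450 + 838\right)}{972 + 838} + 135902} = \frac{1}{2 \cdot \frac{1}{1810} \cdot 2288 + 135902} = \frac{1}{\frac{2288}{905} + 135902} = \frac{1}{\frac{122993598}{905}} = \frac{905}{122993598}$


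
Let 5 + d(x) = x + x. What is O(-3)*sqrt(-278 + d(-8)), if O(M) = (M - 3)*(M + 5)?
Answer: -12*I*sqrt(299) ≈ -207.5*I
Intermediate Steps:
d(x) = -5 + 2*x (d(x) = -5 + (x + x) = -5 + 2*x)
O(M) = (-3 + M)*(5 + M)
O(-3)*sqrt(-278 + d(-8)) = (-15 + (-3)**2 + 2*(-3))*sqrt(-278 + (-5 + 2*(-8))) = (-15 + 9 - 6)*sqrt(-278 + (-5 - 16)) = -12*sqrt(-278 - 21) = -12*I*sqrt(299)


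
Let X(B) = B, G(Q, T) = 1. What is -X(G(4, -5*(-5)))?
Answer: -1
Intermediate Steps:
-X(G(4, -5*(-5))) = -1*1 = -1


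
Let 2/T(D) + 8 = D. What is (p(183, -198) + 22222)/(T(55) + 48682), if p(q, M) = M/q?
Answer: 15926843/34892854 ≈ 0.45645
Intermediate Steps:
T(D) = 2/(-8 + D)
(p(183, -198) + 22222)/(T(55) + 48682) = (-198/183 + 22222)/(2/(-8 + 55) + 48682) = (-198*1/183 + 22222)/(2/47 + 48682) = (-66/61 + 22222)/(2*(1/47) + 48682) = 1355476/(61*(2/47 + 48682)) = 1355476/(61*(2288056/47)) = (1355476/61)*(47/2288056) = 15926843/34892854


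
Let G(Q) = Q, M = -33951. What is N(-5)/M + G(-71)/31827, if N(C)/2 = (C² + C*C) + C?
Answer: -1758317/360186159 ≈ -0.0048817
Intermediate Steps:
N(C) = 2*C + 4*C² (N(C) = 2*((C² + C*C) + C) = 2*((C² + C²) + C) = 2*(2*C² + C) = 2*(C + 2*C²) = 2*C + 4*C²)
N(-5)/M + G(-71)/31827 = (2*(-5)*(1 + 2*(-5)))/(-33951) - 71/31827 = (2*(-5)*(1 - 10))*(-1/33951) - 71*1/31827 = (2*(-5)*(-9))*(-1/33951) - 71/31827 = 90*(-1/33951) - 71/31827 = -30/11317 - 71/31827 = -1758317/360186159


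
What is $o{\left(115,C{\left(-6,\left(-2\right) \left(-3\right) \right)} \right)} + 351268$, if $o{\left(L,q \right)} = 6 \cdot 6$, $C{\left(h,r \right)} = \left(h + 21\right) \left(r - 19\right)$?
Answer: $351304$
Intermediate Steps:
$C{\left(h,r \right)} = \left(-19 + r\right) \left(21 + h\right)$ ($C{\left(h,r \right)} = \left(21 + h\right) \left(-19 + r\right) = \left(-19 + r\right) \left(21 + h\right)$)
$o{\left(L,q \right)} = 36$
$o{\left(115,C{\left(-6,\left(-2\right) \left(-3\right) \right)} \right)} + 351268 = 36 + 351268 = 351304$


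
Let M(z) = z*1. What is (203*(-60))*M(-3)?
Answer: 36540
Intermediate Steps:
M(z) = z
(203*(-60))*M(-3) = (203*(-60))*(-3) = -12180*(-3) = 36540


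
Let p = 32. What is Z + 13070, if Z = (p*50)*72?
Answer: 128270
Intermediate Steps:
Z = 115200 (Z = (32*50)*72 = 1600*72 = 115200)
Z + 13070 = 115200 + 13070 = 128270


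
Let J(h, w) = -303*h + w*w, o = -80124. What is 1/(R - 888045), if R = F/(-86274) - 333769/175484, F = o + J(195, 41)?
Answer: -7569853308/6722372711714437 ≈ -1.1261e-6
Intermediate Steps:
J(h, w) = w**2 - 303*h (J(h, w) = -303*h + w**2 = w**2 - 303*h)
F = -137528 (F = -80124 + (41**2 - 303*195) = -80124 + (1681 - 59085) = -80124 - 57404 = -137528)
R = -2330811577/7569853308 (R = -137528/(-86274) - 333769/175484 = -137528*(-1/86274) - 333769*1/175484 = 68764/43137 - 333769/175484 = -2330811577/7569853308 ≈ -0.30791)
1/(R - 888045) = 1/(-2330811577/7569853308 - 888045) = 1/(-6722372711714437/7569853308) = -7569853308/6722372711714437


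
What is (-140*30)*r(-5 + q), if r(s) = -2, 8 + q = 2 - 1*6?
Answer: 8400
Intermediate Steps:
q = -12 (q = -8 + (2 - 1*6) = -8 + (2 - 6) = -8 - 4 = -12)
(-140*30)*r(-5 + q) = -140*30*(-2) = -4200*(-2) = 8400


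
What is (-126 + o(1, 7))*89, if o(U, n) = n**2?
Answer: -6853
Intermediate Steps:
(-126 + o(1, 7))*89 = (-126 + 7**2)*89 = (-126 + 49)*89 = -77*89 = -6853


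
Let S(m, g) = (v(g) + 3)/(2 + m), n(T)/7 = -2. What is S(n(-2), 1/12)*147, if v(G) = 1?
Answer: -49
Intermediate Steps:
n(T) = -14 (n(T) = 7*(-2) = -14)
S(m, g) = 4/(2 + m) (S(m, g) = (1 + 3)/(2 + m) = 4/(2 + m))
S(n(-2), 1/12)*147 = (4/(2 - 14))*147 = (4/(-12))*147 = (4*(-1/12))*147 = -1/3*147 = -49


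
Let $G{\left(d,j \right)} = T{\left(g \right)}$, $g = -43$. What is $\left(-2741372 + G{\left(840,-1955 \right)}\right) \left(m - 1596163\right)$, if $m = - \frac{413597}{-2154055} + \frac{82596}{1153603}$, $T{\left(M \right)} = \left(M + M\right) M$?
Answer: $\frac{10858555712218823316891576}{2484924310165} \approx 4.3698 \cdot 10^{12}$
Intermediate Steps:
$T{\left(M \right)} = 2 M^{2}$ ($T{\left(M \right)} = 2 M M = 2 M^{2}$)
$G{\left(d,j \right)} = 3698$ ($G{\left(d,j \right)} = 2 \left(-43\right)^{2} = 2 \cdot 1849 = 3698$)
$m = \frac{655043066771}{2484924310165}$ ($m = \left(-413597\right) \left(- \frac{1}{2154055}\right) + 82596 \cdot \frac{1}{1153603} = \frac{413597}{2154055} + \frac{82596}{1153603} = \frac{655043066771}{2484924310165} \approx 0.26361$)
$\left(-2741372 + G{\left(840,-1955 \right)}\right) \left(m - 1596163\right) = \left(-2741372 + 3698\right) \left(\frac{655043066771}{2484924310165} - 1596163\right) = \left(-2737674\right) \left(- \frac{3966343586642830124}{2484924310165}\right) = \frac{10858555712218823316891576}{2484924310165}$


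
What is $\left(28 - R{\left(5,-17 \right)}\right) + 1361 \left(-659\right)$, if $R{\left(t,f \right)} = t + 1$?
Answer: $-896877$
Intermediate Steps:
$R{\left(t,f \right)} = 1 + t$
$\left(28 - R{\left(5,-17 \right)}\right) + 1361 \left(-659\right) = \left(28 - \left(1 + 5\right)\right) + 1361 \left(-659\right) = \left(28 - 6\right) - 896899 = 22 - 896899 = -896877$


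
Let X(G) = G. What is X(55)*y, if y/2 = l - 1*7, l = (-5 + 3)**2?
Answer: -330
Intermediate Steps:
l = 4 (l = (-2)**2 = 4)
y = -6 (y = 2*(4 - 1*7) = 2*(4 - 7) = 2*(-3) = -6)
X(55)*y = 55*(-6) = -330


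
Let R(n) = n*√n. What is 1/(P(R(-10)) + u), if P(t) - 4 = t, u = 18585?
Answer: 18589/345551921 + 10*I*√10/345551921 ≈ 5.3795e-5 + 9.1514e-8*I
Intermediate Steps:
R(n) = n^(3/2)
P(t) = 4 + t
1/(P(R(-10)) + u) = 1/((4 + (-10)^(3/2)) + 18585) = 1/((4 - 10*I*√10) + 18585) = 1/(18589 - 10*I*√10)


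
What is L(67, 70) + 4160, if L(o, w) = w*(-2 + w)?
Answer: 8920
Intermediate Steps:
L(67, 70) + 4160 = 70*(-2 + 70) + 4160 = 70*68 + 4160 = 4760 + 4160 = 8920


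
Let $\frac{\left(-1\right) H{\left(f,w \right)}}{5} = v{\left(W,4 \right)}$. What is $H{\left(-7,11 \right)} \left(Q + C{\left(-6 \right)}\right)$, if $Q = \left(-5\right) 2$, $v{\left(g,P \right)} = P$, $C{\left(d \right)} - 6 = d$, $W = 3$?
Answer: $200$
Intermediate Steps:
$C{\left(d \right)} = 6 + d$
$H{\left(f,w \right)} = -20$ ($H{\left(f,w \right)} = \left(-5\right) 4 = -20$)
$Q = -10$
$H{\left(-7,11 \right)} \left(Q + C{\left(-6 \right)}\right) = - 20 \left(-10 + \left(6 - 6\right)\right) = - 20 \left(-10 + 0\right) = \left(-20\right) \left(-10\right) = 200$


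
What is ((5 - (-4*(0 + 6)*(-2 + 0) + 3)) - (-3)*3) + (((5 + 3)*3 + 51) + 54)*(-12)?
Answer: -1585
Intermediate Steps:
((5 - (-4*(0 + 6)*(-2 + 0) + 3)) - (-3)*3) + (((5 + 3)*3 + 51) + 54)*(-12) = ((5 - (-24*(-2) + 3)) - 1*(-9)) + ((8*3 + 51) + 54)*(-12) = ((5 - (-4*(-12) + 3)) + 9) + ((24 + 51) + 54)*(-12) = ((5 - (48 + 3)) + 9) + (75 + 54)*(-12) = ((5 - 1*51) + 9) + 129*(-12) = ((5 - 51) + 9) - 1548 = (-46 + 9) - 1548 = -37 - 1548 = -1585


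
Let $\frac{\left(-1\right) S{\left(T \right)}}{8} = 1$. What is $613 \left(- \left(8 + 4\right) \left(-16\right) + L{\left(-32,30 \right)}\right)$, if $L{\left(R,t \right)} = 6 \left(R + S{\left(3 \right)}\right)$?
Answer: $-29424$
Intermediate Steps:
$S{\left(T \right)} = -8$ ($S{\left(T \right)} = \left(-8\right) 1 = -8$)
$L{\left(R,t \right)} = -48 + 6 R$ ($L{\left(R,t \right)} = 6 \left(R - 8\right) = 6 \left(-8 + R\right) = -48 + 6 R$)
$613 \left(- \left(8 + 4\right) \left(-16\right) + L{\left(-32,30 \right)}\right) = 613 \left(- \left(8 + 4\right) \left(-16\right) + \left(-48 + 6 \left(-32\right)\right)\right) = 613 \left(- 12 \left(-16\right) - 240\right) = 613 \left(\left(-1\right) \left(-192\right) - 240\right) = 613 \left(192 - 240\right) = 613 \left(-48\right) = -29424$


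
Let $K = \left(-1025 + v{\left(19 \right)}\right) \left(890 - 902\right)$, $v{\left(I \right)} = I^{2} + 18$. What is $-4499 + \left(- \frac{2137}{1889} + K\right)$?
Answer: $\frac{6142780}{1889} \approx 3251.9$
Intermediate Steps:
$v{\left(I \right)} = 18 + I^{2}$
$K = 7752$ ($K = \left(-1025 + \left(18 + 19^{2}\right)\right) \left(890 - 902\right) = \left(-1025 + \left(18 + 361\right)\right) \left(-12\right) = \left(-1025 + 379\right) \left(-12\right) = \left(-646\right) \left(-12\right) = 7752$)
$-4499 + \left(- \frac{2137}{1889} + K\right) = -4499 + \left(- \frac{2137}{1889} + 7752\right) = -4499 + \frac{14641391}{1889} = \frac{6142780}{1889}$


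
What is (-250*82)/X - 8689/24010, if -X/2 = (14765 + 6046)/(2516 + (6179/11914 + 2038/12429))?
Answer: 25286204337395551/20405681009910 ≈ 1239.2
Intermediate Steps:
X = -166576987836/10072111087 (X = -2*(14765 + 6046)/(2516 + (6179/11914 + 2038/12429)) = -41622/(2516 + (6179*(1/11914) + 2038*(1/12429))) = -41622/(2516 + (167/322 + 2038/12429)) = -41622/(2516 + 2731879/4002138) = -41622/10072111087/4002138 = -41622*4002138/10072111087 = -2*83288493918/10072111087 = -166576987836/10072111087 ≈ -16.538)
(-250*82)/X - 8689/24010 = (-250*82)/(-166576987836/10072111087) - 8689/24010 = -20500*(-10072111087/166576987836) - 8689*1/24010 = 51619569320875/41644246959 - 8689/24010 = 25286204337395551/20405681009910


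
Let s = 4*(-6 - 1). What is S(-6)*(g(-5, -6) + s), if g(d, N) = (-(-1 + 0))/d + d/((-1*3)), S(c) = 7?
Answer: -2786/15 ≈ -185.73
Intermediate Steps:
s = -28 (s = 4*(-7) = -28)
g(d, N) = 1/d - d/3 (g(d, N) = (-1*(-1))/d + d/(-3) = 1/d + d*(-⅓) = 1/d - d/3)
S(-6)*(g(-5, -6) + s) = 7*((1/(-5) - ⅓*(-5)) - 28) = 7*((-⅕ + 5/3) - 28) = 7*(22/15 - 28) = 7*(-398/15) = -2786/15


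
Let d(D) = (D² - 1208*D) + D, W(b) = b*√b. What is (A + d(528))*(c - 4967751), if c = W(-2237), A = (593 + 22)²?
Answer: -97929275463 - 44097981*I*√2237 ≈ -9.7929e+10 - 2.0857e+9*I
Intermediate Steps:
A = 378225 (A = 615² = 378225)
W(b) = b^(3/2)
d(D) = D² - 1207*D
c = -2237*I*√2237 (c = (-2237)^(3/2) = -2237*I*√2237 ≈ -1.058e+5*I)
(A + d(528))*(c - 4967751) = (378225 + 528*(-1207 + 528))*(-2237*I*√2237 - 4967751) = (378225 + 528*(-679))*(-4967751 - 2237*I*√2237) = (378225 - 358512)*(-4967751 - 2237*I*√2237) = 19713*(-4967751 - 2237*I*√2237) = -97929275463 - 44097981*I*√2237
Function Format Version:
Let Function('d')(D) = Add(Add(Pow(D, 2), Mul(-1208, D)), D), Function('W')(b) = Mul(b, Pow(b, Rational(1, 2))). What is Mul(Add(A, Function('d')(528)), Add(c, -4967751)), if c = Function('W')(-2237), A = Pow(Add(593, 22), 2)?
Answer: Add(-97929275463, Mul(-44097981, I, Pow(2237, Rational(1, 2)))) ≈ Add(-9.7929e+10, Mul(-2.0857e+9, I))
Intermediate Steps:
A = 378225 (A = Pow(615, 2) = 378225)
Function('W')(b) = Pow(b, Rational(3, 2))
Function('d')(D) = Add(Pow(D, 2), Mul(-1207, D))
c = Mul(-2237, I, Pow(2237, Rational(1, 2))) (c = Pow(-2237, Rational(3, 2)) = Mul(-2237, I, Pow(2237, Rational(1, 2))) ≈ Mul(-1.0580e+5, I))
Mul(Add(A, Function('d')(528)), Add(c, -4967751)) = Mul(Add(378225, Mul(528, Add(-1207, 528))), Add(Mul(-2237, I, Pow(2237, Rational(1, 2))), -4967751)) = Mul(Add(378225, Mul(528, -679)), Add(-4967751, Mul(-2237, I, Pow(2237, Rational(1, 2))))) = Mul(Add(378225, -358512), Add(-4967751, Mul(-2237, I, Pow(2237, Rational(1, 2))))) = Mul(19713, Add(-4967751, Mul(-2237, I, Pow(2237, Rational(1, 2))))) = Add(-97929275463, Mul(-44097981, I, Pow(2237, Rational(1, 2))))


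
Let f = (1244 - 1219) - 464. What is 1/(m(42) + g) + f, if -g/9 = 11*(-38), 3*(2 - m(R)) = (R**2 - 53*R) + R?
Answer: -1713855/3904 ≈ -439.00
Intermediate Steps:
m(R) = 2 - R**2/3 + 52*R/3 (m(R) = 2 - ((R**2 - 53*R) + R)/3 = 2 - (R**2 - 52*R)/3 = 2 + (-R**2/3 + 52*R/3) = 2 - R**2/3 + 52*R/3)
g = 3762 (g = -99*(-38) = -9*(-418) = 3762)
f = -439 (f = 25 - 464 = -439)
1/(m(42) + g) + f = 1/((2 - 1/3*42**2 + (52/3)*42) + 3762) - 439 = 1/((2 - 1/3*1764 + 728) + 3762) - 439 = 1/((2 - 588 + 728) + 3762) - 439 = 1/(142 + 3762) - 439 = 1/3904 - 439 = -1713855/3904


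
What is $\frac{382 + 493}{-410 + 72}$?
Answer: $- \frac{875}{338} \approx -2.5888$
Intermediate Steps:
$\frac{382 + 493}{-410 + 72} = \frac{875}{-338} = 875 \left(- \frac{1}{338}\right) = - \frac{875}{338}$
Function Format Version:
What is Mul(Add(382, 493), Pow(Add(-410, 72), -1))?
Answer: Rational(-875, 338) ≈ -2.5888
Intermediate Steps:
Mul(Add(382, 493), Pow(Add(-410, 72), -1)) = Mul(875, Pow(-338, -1)) = Mul(875, Rational(-1, 338)) = Rational(-875, 338)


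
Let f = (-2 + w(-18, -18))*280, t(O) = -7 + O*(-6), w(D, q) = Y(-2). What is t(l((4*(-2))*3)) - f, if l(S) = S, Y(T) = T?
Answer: 1257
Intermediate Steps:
w(D, q) = -2
t(O) = -7 - 6*O
f = -1120 (f = (-2 - 2)*280 = -4*280 = -1120)
t(l((4*(-2))*3)) - f = (-7 - 6*4*(-2)*3) - 1*(-1120) = (-7 - (-48)*3) + 1120 = (-7 - 6*(-24)) + 1120 = (-7 + 144) + 1120 = 137 + 1120 = 1257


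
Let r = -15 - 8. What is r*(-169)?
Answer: 3887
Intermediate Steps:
r = -23
r*(-169) = -23*(-169) = 3887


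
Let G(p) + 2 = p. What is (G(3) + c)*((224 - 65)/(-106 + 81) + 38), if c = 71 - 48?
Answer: 18984/25 ≈ 759.36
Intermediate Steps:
G(p) = -2 + p
c = 23
(G(3) + c)*((224 - 65)/(-106 + 81) + 38) = ((-2 + 3) + 23)*((224 - 65)/(-106 + 81) + 38) = (1 + 23)*(159/(-25) + 38) = 24*(159*(-1/25) + 38) = 24*(-159/25 + 38) = 24*(791/25) = 18984/25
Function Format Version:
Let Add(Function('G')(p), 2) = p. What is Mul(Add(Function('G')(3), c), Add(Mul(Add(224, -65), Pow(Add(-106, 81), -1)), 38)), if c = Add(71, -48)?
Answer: Rational(18984, 25) ≈ 759.36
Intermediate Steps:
Function('G')(p) = Add(-2, p)
c = 23
Mul(Add(Function('G')(3), c), Add(Mul(Add(224, -65), Pow(Add(-106, 81), -1)), 38)) = Mul(Add(Add(-2, 3), 23), Add(Mul(Add(224, -65), Pow(Add(-106, 81), -1)), 38)) = Mul(Add(1, 23), Add(Mul(159, Pow(-25, -1)), 38)) = Mul(24, Add(Mul(159, Rational(-1, 25)), 38)) = Mul(24, Add(Rational(-159, 25), 38)) = Mul(24, Rational(791, 25)) = Rational(18984, 25)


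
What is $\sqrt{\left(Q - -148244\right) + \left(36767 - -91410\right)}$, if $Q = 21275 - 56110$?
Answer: $\sqrt{241586} \approx 491.51$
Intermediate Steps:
$Q = -34835$ ($Q = 21275 - 56110 = -34835$)
$\sqrt{\left(Q - -148244\right) + \left(36767 - -91410\right)} = \sqrt{\left(-34835 - -148244\right) + \left(36767 - -91410\right)} = \sqrt{\left(-34835 + 148244\right) + \left(36767 + 91410\right)} = \sqrt{113409 + 128177} = \sqrt{241586}$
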